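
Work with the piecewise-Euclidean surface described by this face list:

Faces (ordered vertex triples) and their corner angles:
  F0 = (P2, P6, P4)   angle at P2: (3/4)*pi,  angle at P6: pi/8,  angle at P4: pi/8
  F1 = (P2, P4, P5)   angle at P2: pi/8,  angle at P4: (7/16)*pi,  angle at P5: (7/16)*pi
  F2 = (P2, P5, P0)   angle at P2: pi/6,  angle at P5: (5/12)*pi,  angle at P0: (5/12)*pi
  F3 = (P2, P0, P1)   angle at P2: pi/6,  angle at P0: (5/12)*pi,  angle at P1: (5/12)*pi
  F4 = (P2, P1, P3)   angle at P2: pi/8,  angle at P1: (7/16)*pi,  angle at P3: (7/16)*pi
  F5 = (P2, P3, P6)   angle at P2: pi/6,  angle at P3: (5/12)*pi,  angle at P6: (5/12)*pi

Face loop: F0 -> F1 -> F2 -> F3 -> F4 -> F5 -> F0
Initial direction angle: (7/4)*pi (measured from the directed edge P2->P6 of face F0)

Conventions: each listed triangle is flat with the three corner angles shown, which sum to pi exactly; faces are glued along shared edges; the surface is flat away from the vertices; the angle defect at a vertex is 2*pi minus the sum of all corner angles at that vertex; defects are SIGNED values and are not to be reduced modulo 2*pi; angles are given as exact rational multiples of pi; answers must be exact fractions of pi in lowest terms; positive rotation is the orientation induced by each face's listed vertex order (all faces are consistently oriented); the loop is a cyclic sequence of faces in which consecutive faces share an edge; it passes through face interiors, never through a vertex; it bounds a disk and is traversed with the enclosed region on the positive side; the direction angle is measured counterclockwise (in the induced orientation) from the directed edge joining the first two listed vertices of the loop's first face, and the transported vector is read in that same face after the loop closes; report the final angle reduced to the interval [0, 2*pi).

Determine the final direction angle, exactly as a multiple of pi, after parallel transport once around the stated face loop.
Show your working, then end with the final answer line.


enclosed vertex P2: corner angles sum to (3/2)*pi, defect = 2*pi - (3/2)*pi = pi/2
the rotation equals the total enclosed defect, so the final angle is initial + defects (mod 2*pi)
final angle = (7/4)*pi + pi/2 = pi/4 (mod 2*pi)

Answer: final direction angle = pi/4


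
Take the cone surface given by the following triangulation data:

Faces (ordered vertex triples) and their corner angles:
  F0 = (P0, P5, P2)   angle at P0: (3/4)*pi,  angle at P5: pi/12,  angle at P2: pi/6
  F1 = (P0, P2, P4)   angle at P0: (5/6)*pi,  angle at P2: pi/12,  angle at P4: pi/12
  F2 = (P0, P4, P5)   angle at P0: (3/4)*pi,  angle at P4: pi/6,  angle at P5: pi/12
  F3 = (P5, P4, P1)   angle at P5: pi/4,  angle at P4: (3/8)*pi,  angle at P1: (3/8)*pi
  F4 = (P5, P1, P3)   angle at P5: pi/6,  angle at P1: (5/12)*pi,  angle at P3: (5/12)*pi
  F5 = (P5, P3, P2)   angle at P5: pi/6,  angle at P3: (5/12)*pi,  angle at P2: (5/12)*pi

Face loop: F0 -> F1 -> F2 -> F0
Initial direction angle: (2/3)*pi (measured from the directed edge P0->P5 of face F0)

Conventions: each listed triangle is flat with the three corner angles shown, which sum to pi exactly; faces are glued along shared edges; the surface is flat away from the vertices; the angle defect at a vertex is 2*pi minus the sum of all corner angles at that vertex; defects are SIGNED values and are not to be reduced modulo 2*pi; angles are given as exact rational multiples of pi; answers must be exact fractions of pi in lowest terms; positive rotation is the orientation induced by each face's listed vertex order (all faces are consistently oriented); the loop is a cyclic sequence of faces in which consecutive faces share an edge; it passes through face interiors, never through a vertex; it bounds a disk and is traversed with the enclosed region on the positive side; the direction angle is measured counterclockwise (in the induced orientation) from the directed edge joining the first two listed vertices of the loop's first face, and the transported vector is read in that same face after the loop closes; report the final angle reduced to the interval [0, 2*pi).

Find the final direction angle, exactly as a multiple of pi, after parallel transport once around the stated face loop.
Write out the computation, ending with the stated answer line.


enclosed vertex P0: corner angles sum to (7/3)*pi, defect = 2*pi - (7/3)*pi = -pi/3
the final direction is the initial angle plus the enclosed defects, taken mod 2*pi in the induced orientation
final angle = (2/3)*pi - pi/3 = pi/3 (mod 2*pi)

Answer: final direction angle = pi/3


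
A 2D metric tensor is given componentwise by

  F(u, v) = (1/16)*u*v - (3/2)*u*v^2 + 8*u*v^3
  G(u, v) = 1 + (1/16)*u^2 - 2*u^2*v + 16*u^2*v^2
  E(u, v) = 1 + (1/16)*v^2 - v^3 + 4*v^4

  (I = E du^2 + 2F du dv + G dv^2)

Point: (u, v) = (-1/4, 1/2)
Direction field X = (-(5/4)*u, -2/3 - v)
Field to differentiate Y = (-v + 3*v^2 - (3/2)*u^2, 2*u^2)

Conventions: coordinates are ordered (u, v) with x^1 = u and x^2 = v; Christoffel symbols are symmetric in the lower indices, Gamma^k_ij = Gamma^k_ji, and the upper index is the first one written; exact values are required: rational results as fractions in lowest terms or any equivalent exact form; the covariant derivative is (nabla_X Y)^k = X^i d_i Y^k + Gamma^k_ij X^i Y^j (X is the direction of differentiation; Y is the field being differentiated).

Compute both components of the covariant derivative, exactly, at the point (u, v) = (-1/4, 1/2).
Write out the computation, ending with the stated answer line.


E = 73/64, F = -21/128, G = 305/256 at the point
E_u = 0, E_v = 21/16, F_u = 21/32, F_v = -73/64, G_u = -49/32, G_v = 7/8
EG - F^2 = 341/256;  g^inv = (256/341) * [[305/256, 21/128], [21/128, 73/64]]
first-kind symbols [ij,l] = (1/2)(d_i g_jl + d_j g_il - d_l g_ij): [uu,u] = E_u/2 = 0, [uu,v] = F_u - E_v/2 = 0, [uv,u] = E_v/2 = 21/32, [uv,v] = G_u/2 = -49/64, [vv,u] = F_v - G_u/2 = -3/8, [vv,v] = G_v/2 = 7/16
Gamma^u_ij = (G*[ij,u] - F*[ij,v])/(EG - F^2), Gamma^v_ij = (E*[ij,v] - F*[ij,u])/(EG - F^2)
Gamma_uuu = 0, Gamma_uuv = 168/341, Gamma_uvv = -96/341, Gamma_vuu = 0, Gamma_vuv = -196/341, Gamma_vvv = 112/341
X = (5/16, -7/6), Y = (5/32, 1/8) at the point

Answer: (nabla_X Y)^u = -139355/65472, (nabla_X Y)^v = -9103/32736


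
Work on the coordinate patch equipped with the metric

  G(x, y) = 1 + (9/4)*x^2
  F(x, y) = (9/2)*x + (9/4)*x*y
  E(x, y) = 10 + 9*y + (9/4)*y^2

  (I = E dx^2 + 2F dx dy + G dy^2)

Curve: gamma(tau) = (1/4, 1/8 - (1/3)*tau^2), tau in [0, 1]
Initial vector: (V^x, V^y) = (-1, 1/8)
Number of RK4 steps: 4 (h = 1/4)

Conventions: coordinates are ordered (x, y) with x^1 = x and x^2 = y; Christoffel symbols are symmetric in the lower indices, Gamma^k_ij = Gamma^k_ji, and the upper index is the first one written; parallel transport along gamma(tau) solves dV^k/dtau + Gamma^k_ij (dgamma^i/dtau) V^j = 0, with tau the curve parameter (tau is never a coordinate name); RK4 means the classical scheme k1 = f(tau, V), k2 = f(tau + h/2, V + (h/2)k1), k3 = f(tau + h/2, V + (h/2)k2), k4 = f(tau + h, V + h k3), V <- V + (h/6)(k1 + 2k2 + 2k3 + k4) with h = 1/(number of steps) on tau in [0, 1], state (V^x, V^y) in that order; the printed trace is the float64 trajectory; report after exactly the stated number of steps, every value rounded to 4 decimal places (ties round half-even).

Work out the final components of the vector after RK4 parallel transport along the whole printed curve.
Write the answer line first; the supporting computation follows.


Answer: V^x = -1.1624, V^y = 0.1041

gamma'(tau) = (0, -(2/3)*tau); f(tau, V)^k = -Gamma^k_ij(gamma(tau)) gamma'^i(tau) V^j; h = 1/4; intermediate values shown to 6 dp
curve data and Christoffel symbols at the stage parameters:
  tau = 0.000000: gamma = (0.250000, 0.125000), gamma' = (0.000000, 0.000000); Gamma_xxx = 0.000000, Gamma_xxy = 0.423090, Gamma_xyy = 0.000000, Gamma_yxx = 0.000000, Gamma_yxy = 0.049775, Gamma_yyy = 0.000000
  tau = 0.125000: gamma = (0.250000, 0.119792), gamma' = (0.000000, -0.083333); Gamma_xxx = 0.000000, Gamma_xxy = 0.423919, Gamma_xyy = 0.000000, Gamma_yxx = 0.000000, Gamma_yxy = 0.049995, Gamma_yyy = 0.000000
  tau = 0.250000: gamma = (0.250000, 0.104167), gamma' = (0.000000, -0.166667); Gamma_xxx = 0.000000, Gamma_xxy = 0.426423, Gamma_xyy = 0.000000, Gamma_yxx = 0.000000, Gamma_yxy = 0.050664, Gamma_yyy = 0.000000
  tau = 0.375000: gamma = (0.250000, 0.078125), gamma' = (0.000000, -0.250000); Gamma_xxx = 0.000000, Gamma_xxy = 0.430651, Gamma_xyy = 0.000000, Gamma_yxx = 0.000000, Gamma_yxy = 0.051808, Gamma_yyy = 0.000000
  tau = 0.500000: gamma = (0.250000, 0.041667), gamma' = (0.000000, -0.333333); Gamma_xxx = 0.000000, Gamma_xxy = 0.436688, Gamma_xyy = 0.000000, Gamma_yxx = 0.000000, Gamma_yxy = 0.053472, Gamma_yyy = 0.000000
  tau = 0.625000: gamma = (0.250000, -0.005208), gamma' = (0.000000, -0.416667); Gamma_xxx = 0.000000, Gamma_xxy = 0.444657, Gamma_xyy = 0.000000, Gamma_yxx = 0.000000, Gamma_yxy = 0.055727, Gamma_yyy = 0.000000
  tau = 0.750000: gamma = (0.250000, -0.062500), gamma' = (0.000000, -0.500000); Gamma_xxx = 0.000000, Gamma_xxy = 0.454721, Gamma_xyy = 0.000000, Gamma_yxx = 0.000000, Gamma_yxy = 0.058674, Gamma_yyy = 0.000000
  tau = 0.875000: gamma = (0.250000, -0.130208), gamma' = (0.000000, -0.583333); Gamma_xxx = 0.000000, Gamma_xxy = 0.467090, Gamma_xyy = 0.000000, Gamma_yxx = 0.000000, Gamma_yxy = 0.062452, Gamma_yyy = 0.000000
  tau = 1.000000: gamma = (0.250000, -0.208333), gamma' = (0.000000, -0.666667); Gamma_xxx = 0.000000, Gamma_xxy = 0.482018, Gamma_xyy = 0.000000, Gamma_yxx = 0.000000, Gamma_yxy = 0.067258, Gamma_yyy = 0.000000
step 0: V^x = -1.0000, V^y = 0.1250
step 1: k1 = (0.000000, 0.000000), k2 = (-0.035327, -0.004166), k3 = (-0.035483, -0.004185), k4 = (-0.071701, -0.008519); V <- V + (h/6)(k1 + 2k2 + 2k3 + k4): V^x = -1.0089, V^y = 0.1239
step 2: k1 = (-0.071702, -0.008519), k2 = (-0.109585, -0.013183), k3 = (-0.110094, -0.013244), k4 = (-0.150863, -0.018473); V <- V + (h/6)(k1 + 2k2 + 2k3 + k4): V^x = -1.0365, V^y = 0.1206
step 3: k1 = (-0.150871, -0.018474), k2 = (-0.195524, -0.024504), k3 = (-0.196558, -0.024634), k4 = (-0.246825, -0.031848); V <- V + (h/6)(k1 + 2k2 + 2k3 + k4): V^x = -1.0857, V^y = 0.1144
step 4: k1 = (-0.246848, -0.031851), k2 = (-0.304231, -0.040677), k3 = (-0.306185, -0.040938), k4 = (-0.373486, -0.052114); V <- V + (h/6)(k1 + 2k2 + 2k3 + k4): V^x = -1.1624, V^y = 0.1041


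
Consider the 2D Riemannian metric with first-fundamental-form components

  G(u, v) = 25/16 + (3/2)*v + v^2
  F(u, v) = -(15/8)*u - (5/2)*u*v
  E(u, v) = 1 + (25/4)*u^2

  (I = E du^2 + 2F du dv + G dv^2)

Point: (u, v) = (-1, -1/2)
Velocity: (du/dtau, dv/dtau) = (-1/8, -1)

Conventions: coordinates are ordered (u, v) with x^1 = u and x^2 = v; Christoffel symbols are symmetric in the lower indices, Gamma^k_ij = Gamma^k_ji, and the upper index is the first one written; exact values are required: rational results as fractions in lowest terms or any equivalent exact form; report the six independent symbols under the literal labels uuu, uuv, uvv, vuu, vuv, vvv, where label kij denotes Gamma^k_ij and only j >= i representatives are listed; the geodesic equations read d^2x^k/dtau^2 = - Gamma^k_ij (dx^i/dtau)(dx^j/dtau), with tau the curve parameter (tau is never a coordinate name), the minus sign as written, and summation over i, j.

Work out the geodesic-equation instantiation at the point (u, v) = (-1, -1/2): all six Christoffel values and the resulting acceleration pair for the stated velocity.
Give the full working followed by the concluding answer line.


E = 29/4, F = 5/8, G = 17/16 at the point
E_u = -25/2, E_v = 0, F_u = -5/8, F_v = 5/2, G_u = 0, G_v = 1/2
EG - F^2 = 117/16;  g^inv = (16/117) * [[17/16, -5/8], [-5/8, 29/4]]
first-kind symbols [ij,l] = (1/2)(d_i g_jl + d_j g_il - d_l g_ij): [uu,u] = E_u/2 = -25/4, [uu,v] = F_u - E_v/2 = -5/8, [uv,u] = E_v/2 = 0, [uv,v] = G_u/2 = 0, [vv,u] = F_v - G_u/2 = 5/2, [vv,v] = G_v/2 = 1/4
Gamma^u_ij = (G*[ij,u] - F*[ij,v])/(EG - F^2), Gamma^v_ij = (E*[ij,v] - F*[ij,u])/(EG - F^2)
Gamma_uuu = -100/117, Gamma_uuv = 0, Gamma_uvv = 40/117, Gamma_vuu = -10/117, Gamma_vuv = 0, Gamma_vvv = 4/117
d^2u/dtau^2 = -(Gamma_uuu*(-1/8)^2 + 2*Gamma_uuv*(-1/8)*(-1) + Gamma_uvv*(-1)^2) = -205/624
d^2v/dtau^2 = -(Gamma_vuu*(-1/8)^2 + 2*Gamma_vuv*(-1/8)*(-1) + Gamma_vvv*(-1)^2) = -41/1248

Answer: Gamma_uuu = -100/117, Gamma_uuv = 0, Gamma_uvv = 40/117, Gamma_vuu = -10/117, Gamma_vuv = 0, Gamma_vvv = 4/117; accelerations (d^2u/dtau^2, d^2v/dtau^2) = (-205/624, -41/1248)


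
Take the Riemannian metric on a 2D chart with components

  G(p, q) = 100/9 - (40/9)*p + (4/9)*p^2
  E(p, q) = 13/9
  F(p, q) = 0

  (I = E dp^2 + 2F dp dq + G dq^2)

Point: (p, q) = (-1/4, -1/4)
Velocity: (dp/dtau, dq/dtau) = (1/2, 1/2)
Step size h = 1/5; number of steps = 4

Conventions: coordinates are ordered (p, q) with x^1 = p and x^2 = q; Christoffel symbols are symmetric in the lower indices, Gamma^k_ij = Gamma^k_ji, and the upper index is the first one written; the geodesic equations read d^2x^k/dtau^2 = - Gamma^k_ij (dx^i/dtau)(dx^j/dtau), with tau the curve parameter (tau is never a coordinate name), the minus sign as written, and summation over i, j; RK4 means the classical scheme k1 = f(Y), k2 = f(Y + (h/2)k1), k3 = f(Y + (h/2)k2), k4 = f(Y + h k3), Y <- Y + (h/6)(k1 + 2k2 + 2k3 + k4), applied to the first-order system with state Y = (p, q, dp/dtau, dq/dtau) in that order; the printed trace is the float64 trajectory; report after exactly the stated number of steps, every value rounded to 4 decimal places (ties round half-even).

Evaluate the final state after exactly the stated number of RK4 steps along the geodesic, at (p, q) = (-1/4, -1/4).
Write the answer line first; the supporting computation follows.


Answer: p = 0.0121, q = 0.1749, dp/dtau = 0.1461, dq/dtau = 0.5539

f(Y) = (dp/dtau, dq/dtau, -Gamma^p_ij Y'^i Y'^j, -Gamma^q_ij Y'^i Y'^j) with the Gammas evaluated at the stage position; h = 0.200000; intermediate values shown to 6 dp
step 0: p = -0.2500, q = -0.2500, dp/dtau = 0.5000, dq/dtau = 0.5000
step 1:
  k1: at (p, q) = (-0.250000, -0.250000), (dp/dtau, dq/dtau) = (0.500000, 0.500000); Gamma_ppp = 0.000000, Gamma_ppq = 0.000000, Gamma_pqq = 1.615385, Gamma_qpp = 0.000000, Gamma_qpq = -0.190476, Gamma_qqq = 0.000000; k1 = (0.500000, 0.500000, -0.403846, 0.095238)
  k2: at (p, q) = (-0.200000, -0.200000), (dp/dtau, dq/dtau) = (0.459615, 0.509524); Gamma_ppp = 0.000000, Gamma_ppq = 0.000000, Gamma_pqq = 1.600000, Gamma_qpp = 0.000000, Gamma_qpq = -0.192308, Gamma_qqq = 0.000000; k2 = (0.459615, 0.509524, -0.415383, 0.090071)
  k3: at (p, q) = (-0.204038, -0.199048), (dp/dtau, dq/dtau) = (0.458462, 0.509007); Gamma_ppp = 0.000000, Gamma_ppq = 0.000000, Gamma_pqq = 1.601243, Gamma_qpp = 0.000000, Gamma_qpq = -0.192158, Gamma_qqq = 0.000000; k3 = (0.458462, 0.509007, -0.414863, 0.089684)
  k4: at (p, q) = (-0.158308, -0.148199), (dp/dtau, dq/dtau) = (0.417027, 0.517937); Gamma_ppp = 0.000000, Gamma_ppq = 0.000000, Gamma_pqq = 1.587172, Gamma_qpp = 0.000000, Gamma_qpq = -0.193862, Gamma_qqq = 0.000000; k4 = (0.417027, 0.517937, -0.425772, 0.083746)
  Y <- Y + (h/6)(k1 + 2k2 + 2k3 + k4): p = -0.1582, q = -0.1482, dp/dtau = 0.4170, dq/dtau = 0.5179
step 2:
  k1: at (p, q) = (-0.158227, -0.148167), (dp/dtau, dq/dtau) = (0.416996, 0.517950); Gamma_ppp = 0.000000, Gamma_ppq = 0.000000, Gamma_pqq = 1.587147, Gamma_qpp = 0.000000, Gamma_qpq = -0.193865, Gamma_qqq = 0.000000; k1 = (0.416996, 0.517950, -0.425787, 0.083743)
  k2: at (p, q) = (-0.116528, -0.096372), (dp/dtau, dq/dtau) = (0.374418, 0.526324); Gamma_ppp = 0.000000, Gamma_ppq = 0.000000, Gamma_pqq = 1.574316, Gamma_qpp = 0.000000, Gamma_qpq = -0.195445, Gamma_qqq = 0.000000; k2 = (0.374418, 0.526324, -0.436113, 0.077031)
  k3: at (p, q) = (-0.120786, -0.095534), (dp/dtau, dq/dtau) = (0.373385, 0.525653); Gamma_ppp = 0.000000, Gamma_ppq = 0.000000, Gamma_pqq = 1.575626, Gamma_qpp = 0.000000, Gamma_qpq = -0.195283, Gamma_qqq = 0.000000; k3 = (0.373385, 0.525653, -0.435363, 0.076657)
  k4: at (p, q) = (-0.083550, -0.043036), (dp/dtau, dq/dtau) = (0.329924, 0.533281); Gamma_ppp = 0.000000, Gamma_ppq = 0.000000, Gamma_pqq = 1.564169, Gamma_qpp = 0.000000, Gamma_qpq = -0.196713, Gamma_qqq = 0.000000; k4 = (0.329924, 0.533281, -0.444832, 0.069220)
  Y <- Y + (h/6)(k1 + 2k2 + 2k3 + k4): p = -0.0835, q = -0.0430, dp/dtau = 0.3299, dq/dtau = 0.5333
step 3:
  k1: at (p, q) = (-0.083476, -0.042994), (dp/dtau, dq/dtau) = (0.329877, 0.533294); Gamma_ppp = 0.000000, Gamma_ppq = 0.000000, Gamma_pqq = 1.564147, Gamma_qpp = 0.000000, Gamma_qpq = -0.196716, Gamma_qqq = 0.000000; k1 = (0.329877, 0.533294, -0.444848, 0.069213)
  k2: at (p, q) = (-0.050489, 0.010336), (dp/dtau, dq/dtau) = (0.285392, 0.540216); Gamma_ppp = 0.000000, Gamma_ppq = 0.000000, Gamma_pqq = 1.553997, Gamma_qpp = 0.000000, Gamma_qpq = -0.198001, Gamma_qqq = 0.000000; k2 = (0.285392, 0.540216, -0.453508, 0.061053)
  k3: at (p, q) = (-0.054937, 0.011028), (dp/dtau, dq/dtau) = (0.284527, 0.539400); Gamma_ppp = 0.000000, Gamma_ppq = 0.000000, Gamma_pqq = 1.555365, Gamma_qpp = 0.000000, Gamma_qpq = -0.197826, Gamma_qqq = 0.000000; k3 = (0.284527, 0.539400, -0.452537, 0.060722)
  k4: at (p, q) = (-0.026571, 0.064886), (dp/dtau, dq/dtau) = (0.239370, 0.545439); Gamma_ppp = 0.000000, Gamma_ppq = 0.000000, Gamma_pqq = 1.546637, Gamma_qpp = 0.000000, Gamma_qpq = -0.198943, Gamma_qqq = 0.000000; k4 = (0.239370, 0.545439, -0.460130, 0.051949)
  Y <- Y + (h/6)(k1 + 2k2 + 2k3 + k4): p = -0.0265, q = 0.0649, dp/dtau = 0.2393, dq/dtau = 0.5455
step 4:
  k1: at (p, q) = (-0.026507, 0.064938), (dp/dtau, dq/dtau) = (0.239308, 0.545452); Gamma_ppp = 0.000000, Gamma_ppq = 0.000000, Gamma_pqq = 1.546618, Gamma_qpp = 0.000000, Gamma_qpq = -0.198945, Gamma_qqq = 0.000000; k1 = (0.239308, 0.545452, -0.460146, 0.051937)
  k2: at (p, q) = (-0.002576, 0.119483), (dp/dtau, dq/dtau) = (0.193294, 0.550645); Gamma_ppp = 0.000000, Gamma_ppq = 0.000000, Gamma_pqq = 1.539254, Gamma_qpp = 0.000000, Gamma_qpq = -0.199897, Gamma_qqq = 0.000000; k2 = (0.193294, 0.550645, -0.466717, 0.042553)
  k3: at (p, q) = (-0.007178, 0.120003), (dp/dtau, dq/dtau) = (0.192637, 0.549707); Gamma_ppp = 0.000000, Gamma_ppq = 0.000000, Gamma_pqq = 1.540670, Gamma_qpp = 0.000000, Gamma_qpq = -0.199713, Gamma_qqq = 0.000000; k3 = (0.192637, 0.549707, -0.465556, 0.042297)
  k4: at (p, q) = (0.012020, 0.174880), (dp/dtau, dq/dtau) = (0.146197, 0.553911); Gamma_ppp = 0.000000, Gamma_ppq = 0.000000, Gamma_pqq = 1.534763, Gamma_qpp = 0.000000, Gamma_qpq = -0.200482, Gamma_qqq = 0.000000; k4 = (0.146197, 0.553911, -0.470892, 0.032470)
  Y <- Y + (h/6)(k1 + 2k2 + 2k3 + k4): p = 0.0121, q = 0.1749, dp/dtau = 0.1461, dq/dtau = 0.5539


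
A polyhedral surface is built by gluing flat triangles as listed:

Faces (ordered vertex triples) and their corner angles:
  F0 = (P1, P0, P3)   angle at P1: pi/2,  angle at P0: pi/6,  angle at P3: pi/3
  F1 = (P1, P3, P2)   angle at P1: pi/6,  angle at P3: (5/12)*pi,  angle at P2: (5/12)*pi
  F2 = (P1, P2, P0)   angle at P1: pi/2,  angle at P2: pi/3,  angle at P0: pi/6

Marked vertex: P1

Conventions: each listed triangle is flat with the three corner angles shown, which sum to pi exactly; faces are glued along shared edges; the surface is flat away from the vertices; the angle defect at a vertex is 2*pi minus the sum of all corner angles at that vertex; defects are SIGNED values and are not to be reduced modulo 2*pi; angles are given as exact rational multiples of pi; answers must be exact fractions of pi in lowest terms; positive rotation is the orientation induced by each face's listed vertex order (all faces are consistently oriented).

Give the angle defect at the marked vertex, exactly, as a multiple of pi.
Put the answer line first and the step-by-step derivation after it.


Answer: defect(P1) = (5/6)*pi

Sum of corner angles at P1: (7/6)*pi
defect = 2*pi - (7/6)*pi


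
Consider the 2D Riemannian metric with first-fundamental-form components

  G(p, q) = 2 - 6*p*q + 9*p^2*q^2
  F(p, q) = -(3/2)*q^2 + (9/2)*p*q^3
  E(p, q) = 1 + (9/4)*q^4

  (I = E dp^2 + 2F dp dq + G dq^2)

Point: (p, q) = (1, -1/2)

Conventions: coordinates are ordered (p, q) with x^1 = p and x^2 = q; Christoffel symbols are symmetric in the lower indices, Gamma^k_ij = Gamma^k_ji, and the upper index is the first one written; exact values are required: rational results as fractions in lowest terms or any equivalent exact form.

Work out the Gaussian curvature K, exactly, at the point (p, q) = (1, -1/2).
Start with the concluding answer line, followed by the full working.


Answer: K = -9216/223729

E = 73/64, F = -15/16, G = 29/4, EG - F^2 = 473/64 at the point
E_p = 0, E_q = -9/8, F_p = -9/16, F_q = 39/8, G_p = 15/2, G_q = -15
E_qq = 27/4, F_pq = 27/8, G_pp = 9/2
Apply the Brioschi formula K = (det M1 - det M2)/(EG - F^2)^2 over the derivative matrices of E, F, G.
M1 = [[-E_qq/2 + F_pq - G_pp/2, E_p/2, F_p - E_q/2], [F_q - G_p/2, E, F], [G_q/2, F, G]] = [[-9/4, 0, 0], [9/8, 73/64, -15/16], [-15/2, -15/16, 29/4]]; det M1 = -4257/256
M2 = [[0, E_q/2, G_p/2], [E_q/2, E, F], [G_p/2, F, G]] = [[0, -9/16, 15/4], [-9/16, 73/64, -15/16], [15/4, -15/16, 29/4]]; det M2 = -3681/256
det M1 - det M2 = -9/4; K = -9/4 / (473/64)^2 = -9216/223729


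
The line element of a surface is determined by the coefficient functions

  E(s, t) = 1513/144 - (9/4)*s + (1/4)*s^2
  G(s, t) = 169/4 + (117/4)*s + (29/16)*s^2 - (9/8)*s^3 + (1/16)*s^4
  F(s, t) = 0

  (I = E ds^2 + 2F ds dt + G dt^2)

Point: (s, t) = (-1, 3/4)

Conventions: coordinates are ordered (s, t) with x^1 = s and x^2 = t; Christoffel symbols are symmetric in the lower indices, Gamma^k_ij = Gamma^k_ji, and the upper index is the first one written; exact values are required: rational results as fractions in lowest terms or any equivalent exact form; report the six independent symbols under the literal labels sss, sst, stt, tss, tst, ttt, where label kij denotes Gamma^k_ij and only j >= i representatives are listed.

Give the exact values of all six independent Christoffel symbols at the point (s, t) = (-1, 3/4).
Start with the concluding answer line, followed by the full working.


Answer: Gamma_sss = -198/1873, Gamma_sst = 0, Gamma_stt = -1584/1873, Gamma_tss = 0, Gamma_tst = 11/16, Gamma_ttt = 0

E = 1873/144, F = 0, G = 16 at the point
E_s = -11/4, E_t = 0, F_s = 0, F_t = 0, G_s = 22, G_t = 0
EG - F^2 = 1873/9;  g^inv = (9/1873) * [[16, 0], [0, 1873/144]]
first-kind symbols [ij,l] = (1/2)(d_i g_jl + d_j g_il - d_l g_ij): [ss,s] = E_s/2 = -11/8, [ss,t] = F_s - E_t/2 = 0, [st,s] = E_t/2 = 0, [st,t] = G_s/2 = 11, [tt,s] = F_t - G_s/2 = -11, [tt,t] = G_t/2 = 0
Gamma^s_ij = (G*[ij,s] - F*[ij,t])/(EG - F^2), Gamma^t_ij = (E*[ij,t] - F*[ij,s])/(EG - F^2)


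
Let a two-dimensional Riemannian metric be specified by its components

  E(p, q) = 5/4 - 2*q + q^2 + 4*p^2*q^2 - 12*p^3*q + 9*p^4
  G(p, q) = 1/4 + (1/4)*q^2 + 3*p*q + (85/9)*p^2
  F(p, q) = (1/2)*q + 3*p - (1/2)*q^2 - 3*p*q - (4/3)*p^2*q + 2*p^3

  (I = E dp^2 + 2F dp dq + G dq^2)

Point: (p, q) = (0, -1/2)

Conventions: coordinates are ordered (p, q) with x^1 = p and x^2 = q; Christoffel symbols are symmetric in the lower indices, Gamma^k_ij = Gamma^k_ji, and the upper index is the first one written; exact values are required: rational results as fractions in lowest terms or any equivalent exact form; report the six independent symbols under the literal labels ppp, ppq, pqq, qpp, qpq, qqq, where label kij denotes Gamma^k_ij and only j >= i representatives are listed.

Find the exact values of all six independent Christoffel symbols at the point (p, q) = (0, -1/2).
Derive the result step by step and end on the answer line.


E = 5/2, F = -3/8, G = 5/16 at the point
E_p = 0, E_q = -3, F_p = 9/2, F_q = 1, G_p = -3/2, G_q = -1/4
EG - F^2 = 41/64;  g^inv = (64/41) * [[5/16, 3/8], [3/8, 5/2]]
first-kind symbols [ij,l] = (1/2)(d_i g_jl + d_j g_il - d_l g_ij): [pp,p] = E_p/2 = 0, [pp,q] = F_p - E_q/2 = 6, [pq,p] = E_q/2 = -3/2, [pq,q] = G_p/2 = -3/4, [qq,p] = F_q - G_p/2 = 7/4, [qq,q] = G_q/2 = -1/8
Gamma^p_ij = (G*[ij,p] - F*[ij,q])/(EG - F^2), Gamma^q_ij = (E*[ij,q] - F*[ij,p])/(EG - F^2)

Answer: Gamma_ppp = 144/41, Gamma_ppq = -48/41, Gamma_pqq = 32/41, Gamma_qpp = 960/41, Gamma_qpq = -156/41, Gamma_qqq = 22/41


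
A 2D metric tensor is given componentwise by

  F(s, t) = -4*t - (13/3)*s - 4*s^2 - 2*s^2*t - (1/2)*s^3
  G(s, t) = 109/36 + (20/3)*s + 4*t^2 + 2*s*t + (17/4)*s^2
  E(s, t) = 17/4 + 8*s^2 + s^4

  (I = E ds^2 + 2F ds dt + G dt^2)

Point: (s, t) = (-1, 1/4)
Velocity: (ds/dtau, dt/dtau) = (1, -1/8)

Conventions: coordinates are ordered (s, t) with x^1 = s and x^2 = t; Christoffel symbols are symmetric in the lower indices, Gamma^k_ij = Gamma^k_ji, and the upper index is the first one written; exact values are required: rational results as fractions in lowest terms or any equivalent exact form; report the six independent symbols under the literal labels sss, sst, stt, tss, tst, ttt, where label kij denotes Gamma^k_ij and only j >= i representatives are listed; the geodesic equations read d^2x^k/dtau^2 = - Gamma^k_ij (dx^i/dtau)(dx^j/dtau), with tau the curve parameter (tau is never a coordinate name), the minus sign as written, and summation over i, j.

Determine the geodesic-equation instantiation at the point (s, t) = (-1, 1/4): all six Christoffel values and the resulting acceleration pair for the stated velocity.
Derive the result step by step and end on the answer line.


E = 53/4, F = -2/3, G = 13/36 at the point
E_s = -20, E_t = 0, F_s = 19/6, F_t = -6, G_s = -4/3, G_t = 0
EG - F^2 = 625/144;  g^inv = (144/625) * [[13/36, 2/3], [2/3, 53/4]]
first-kind symbols [ij,l] = (1/2)(d_i g_jl + d_j g_il - d_l g_ij): [ss,s] = E_s/2 = -10, [ss,t] = F_s - E_t/2 = 19/6, [st,s] = E_t/2 = 0, [st,t] = G_s/2 = -2/3, [tt,s] = F_t - G_s/2 = -16/3, [tt,t] = G_t/2 = 0
Gamma^s_ij = (G*[ij,s] - F*[ij,t])/(EG - F^2), Gamma^t_ij = (E*[ij,t] - F*[ij,s])/(EG - F^2)
Gamma_sss = -216/625, Gamma_sst = -64/625, Gamma_stt = -832/1875, Gamma_tss = 5082/625, Gamma_tst = -1272/625, Gamma_ttt = -512/625
d^2s/dtau^2 = -(Gamma_sss*(1)^2 + 2*Gamma_sst*(1)*(-1/8) + Gamma_stt*(-1/8)^2) = 613/1875
d^2t/dtau^2 = -(Gamma_tss*(1)^2 + 2*Gamma_tst*(1)*(-1/8) + Gamma_ttt*(-1/8)^2) = -5392/625

Answer: Gamma_sss = -216/625, Gamma_sst = -64/625, Gamma_stt = -832/1875, Gamma_tss = 5082/625, Gamma_tst = -1272/625, Gamma_ttt = -512/625; accelerations (d^2s/dtau^2, d^2t/dtau^2) = (613/1875, -5392/625)


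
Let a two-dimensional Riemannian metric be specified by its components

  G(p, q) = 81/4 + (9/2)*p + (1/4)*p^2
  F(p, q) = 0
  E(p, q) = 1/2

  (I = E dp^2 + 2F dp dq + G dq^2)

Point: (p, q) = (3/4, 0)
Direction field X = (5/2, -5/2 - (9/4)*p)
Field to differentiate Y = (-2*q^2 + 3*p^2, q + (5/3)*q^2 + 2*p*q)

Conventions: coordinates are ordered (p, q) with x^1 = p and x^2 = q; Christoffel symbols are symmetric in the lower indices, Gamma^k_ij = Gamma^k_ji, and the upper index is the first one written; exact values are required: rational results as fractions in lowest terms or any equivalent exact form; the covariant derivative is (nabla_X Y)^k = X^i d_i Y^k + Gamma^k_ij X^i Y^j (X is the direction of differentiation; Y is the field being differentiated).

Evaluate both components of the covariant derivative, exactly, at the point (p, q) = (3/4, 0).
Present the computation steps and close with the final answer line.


E = 1/2, F = 0, G = 1521/64 at the point
E_p = 0, E_q = 0, F_p = 0, F_q = 0, G_p = 39/8, G_q = 0
EG - F^2 = 1521/128;  g^inv = (128/1521) * [[1521/64, 0], [0, 1/2]]
first-kind symbols [ij,l] = (1/2)(d_i g_jl + d_j g_il - d_l g_ij): [pp,p] = E_p/2 = 0, [pp,q] = F_p - E_q/2 = 0, [pq,p] = E_q/2 = 0, [pq,q] = G_p/2 = 39/16, [qq,p] = F_q - G_p/2 = -39/16, [qq,q] = G_q/2 = 0
Gamma^p_ij = (G*[ij,p] - F*[ij,q])/(EG - F^2), Gamma^q_ij = (E*[ij,q] - F*[ij,p])/(EG - F^2)
Gamma_ppp = 0, Gamma_ppq = 0, Gamma_pqq = -39/8, Gamma_qpp = 0, Gamma_qpq = 4/39, Gamma_qqq = 0
X = (5/2, -67/16), Y = (27/16, 0) at the point

Answer: (nabla_X Y)^p = 45/4, (nabla_X Y)^q = -9313/832


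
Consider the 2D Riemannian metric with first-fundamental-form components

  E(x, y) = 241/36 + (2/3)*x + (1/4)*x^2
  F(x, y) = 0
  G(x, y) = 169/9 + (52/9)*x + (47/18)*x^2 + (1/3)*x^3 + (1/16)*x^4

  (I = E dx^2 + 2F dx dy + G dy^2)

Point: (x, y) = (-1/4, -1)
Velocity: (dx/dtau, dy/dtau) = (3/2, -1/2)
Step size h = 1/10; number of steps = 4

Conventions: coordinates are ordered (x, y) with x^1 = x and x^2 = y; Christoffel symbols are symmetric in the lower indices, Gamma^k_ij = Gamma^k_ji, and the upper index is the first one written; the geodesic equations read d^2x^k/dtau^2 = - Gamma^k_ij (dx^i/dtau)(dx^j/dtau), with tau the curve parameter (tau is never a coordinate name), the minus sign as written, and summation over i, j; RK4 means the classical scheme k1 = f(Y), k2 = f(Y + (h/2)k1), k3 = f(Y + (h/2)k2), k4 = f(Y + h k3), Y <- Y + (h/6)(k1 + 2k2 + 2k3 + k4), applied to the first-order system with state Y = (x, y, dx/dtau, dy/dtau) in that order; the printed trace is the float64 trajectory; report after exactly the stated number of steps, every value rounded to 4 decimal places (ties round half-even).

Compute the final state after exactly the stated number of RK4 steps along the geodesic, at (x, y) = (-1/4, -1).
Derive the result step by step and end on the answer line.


f(Y) = (dx/dtau, dy/dtau, -Gamma^x_ij Y'^i Y'^j, -Gamma^y_ij Y'^i Y'^j) with the Gammas evaluated at the stage position; h = 0.100000; intermediate values shown to 6 dp
step 0: x = -0.2500, y = -1.0000, dx/dtau = 1.5000, dy/dtau = -0.5000
step 1:
  k1: at (x, y) = (-0.250000, -1.000000), (dx/dtau, dy/dtau) = (1.500000, -0.500000); Gamma_xxx = 0.041390, Gamma_xxy = 0.000000, Gamma_xyy = -0.346213, Gamma_yxx = 0.000000, Gamma_yxy = 0.129514, Gamma_yyy = 0.000000; k1 = (1.500000, -0.500000, -0.006575, 0.194271)
  k2: at (x, y) = (-0.175000, -1.025000), (dx/dtau, dy/dtau) = (1.499671, -0.490286); Gamma_xxx = 0.043973, Gamma_xxy = 0.000000, Gamma_xyy = -0.371515, Gamma_yxx = 0.000000, Gamma_yxy = 0.137103, Gamma_yyy = 0.000000; k2 = (1.499671, -0.490286, -0.009592, 0.201615)
  k3: at (x, y) = (-0.175016, -1.024514), (dx/dtau, dy/dtau) = (1.499520, -0.489919); Gamma_xxx = 0.043973, Gamma_xxy = 0.000000, Gamma_xyy = -0.371509, Gamma_yxx = 0.000000, Gamma_yxy = 0.137101, Gamma_yyy = 0.000000; k3 = (1.499520, -0.489919, -0.009705, 0.201441)
  k4: at (x, y) = (-0.100048, -1.048992), (dx/dtau, dy/dtau) = (1.499029, -0.479856); Gamma_xxx = 0.046502, Gamma_xxy = 0.000000, Gamma_xyy = -0.397049, Gamma_yxx = 0.000000, Gamma_yxy = 0.144442, Gamma_yyy = 0.000000; k4 = (1.499029, -0.479856, -0.013070, 0.207799)
  Y <- Y + (h/6)(k1 + 2k2 + 2k3 + k4): x = -0.1000, y = -1.0490, dx/dtau = 1.4990, dy/dtau = -0.4799
step 2:
  k1: at (x, y) = (-0.100043, -1.049004), (dx/dtau, dy/dtau) = (1.499029, -0.479864); Gamma_xxx = 0.046502, Gamma_xxy = 0.000000, Gamma_xyy = -0.397050, Gamma_yxx = 0.000000, Gamma_yxy = 0.144442, Gamma_yyy = 0.000000; k1 = (1.499029, -0.479864, -0.013067, 0.207803)
  k2: at (x, y) = (-0.025092, -1.072998), (dx/dtau, dy/dtau) = (1.498376, -0.469473); Gamma_xxx = 0.048977, Gamma_xxy = 0.000000, Gamma_xyy = -0.422842, Gamma_yxx = 0.000000, Gamma_yxy = 0.151530, Gamma_yyy = 0.000000; k2 = (1.498376, -0.469473, -0.016763, 0.213187)
  k3: at (x, y) = (-0.025124, -1.072478), (dx/dtau, dy/dtau) = (1.498191, -0.469204); Gamma_xxx = 0.048976, Gamma_xxy = 0.000000, Gamma_xyy = -0.422831, Gamma_yxx = 0.000000, Gamma_yxy = 0.151527, Gamma_yyy = 0.000000; k3 = (1.498191, -0.469204, -0.016842, 0.213035)
  k4: at (x, y) = (0.049776, -1.095925), (dx/dtau, dy/dtau) = (1.497345, -0.458560); Gamma_xxx = 0.051392, Gamma_xxy = 0.000000, Gamma_xyy = -0.448871, Gamma_yxx = 0.000000, Gamma_yxy = 0.158354, Gamma_yyy = 0.000000; k4 = (1.497345, -0.458560, -0.020835, 0.217459)
  Y <- Y + (h/6)(k1 + 2k2 + 2k3 + k4): x = 0.0498, y = -1.0959, dx/dtau = 1.4973, dy/dtau = -0.4586
step 3:
  k1: at (x, y) = (0.049782, -1.095934), (dx/dtau, dy/dtau) = (1.497344, -0.458569); Gamma_xxx = 0.051392, Gamma_xxy = 0.000000, Gamma_xyy = -0.448873, Gamma_yxx = 0.000000, Gamma_yxy = 0.158355, Gamma_yyy = 0.000000; k1 = (1.497344, -0.458569, -0.020832, 0.217464)
  k2: at (x, y) = (0.124649, -1.118863), (dx/dtau, dy/dtau) = (1.496303, -0.447695); Gamma_xxx = 0.053749, Gamma_xxy = 0.000000, Gamma_xyy = -0.475176, Gamma_yxx = 0.000000, Gamma_yxy = 0.164918, Gamma_yyy = 0.000000; k2 = (1.496303, -0.447695, -0.025100, 0.220953)
  k3: at (x, y) = (0.124597, -1.118319), (dx/dtau, dy/dtau) = (1.496089, -0.447521); Gamma_xxx = 0.053747, Gamma_xxy = 0.000000, Gamma_xyy = -0.475158, Gamma_yxx = 0.000000, Gamma_yxy = 0.164914, Gamma_yyy = 0.000000; k3 = (1.496089, -0.447521, -0.025140, 0.220830)
  k4: at (x, y) = (0.199391, -1.140686), (dx/dtau, dy/dtau) = (1.494830, -0.436486); Gamma_xxx = 0.056043, Gamma_xxy = 0.000000, Gamma_xyy = -0.501716, Gamma_yxx = 0.000000, Gamma_yxy = 0.171208, Gamma_yyy = 0.000000; k4 = (1.494830, -0.436486, -0.029641, 0.223417)
  Y <- Y + (h/6)(k1 + 2k2 + 2k3 + k4): x = 0.1994, y = -1.1407, dx/dtau = 1.4948, dy/dtau = -0.4365
step 4:
  k1: at (x, y) = (0.199398, -1.140692), (dx/dtau, dy/dtau) = (1.494828, -0.436494); Gamma_xxx = 0.056043, Gamma_xxy = 0.000000, Gamma_xyy = -0.501719, Gamma_yxx = 0.000000, Gamma_yxy = 0.171209, Gamma_yyy = 0.000000; k1 = (1.494828, -0.436494, -0.029637, 0.223422)
  k2: at (x, y) = (0.274139, -1.162517), (dx/dtau, dy/dtau) = (1.493346, -0.425323); Gamma_xxx = 0.058276, Gamma_xxy = 0.000000, Gamma_xyy = -0.528546, Gamma_yxx = 0.000000, Gamma_yxy = 0.177234, Gamma_yyy = 0.000000; k2 = (1.493346, -0.425323, -0.034346, 0.225142)
  k3: at (x, y) = (0.274065, -1.161958), (dx/dtau, dy/dtau) = (1.493111, -0.425237); Gamma_xxx = 0.058273, Gamma_xxy = 0.000000, Gamma_xyy = -0.528519, Gamma_yxx = 0.000000, Gamma_yxy = 0.177228, Gamma_yyy = 0.000000; k3 = (1.493111, -0.425237, -0.034343, 0.225054)
  k4: at (x, y) = (0.348709, -1.183216), (dx/dtau, dy/dtau) = (1.491394, -0.413989); Gamma_xxx = 0.060441, Gamma_xxy = 0.000000, Gamma_xyy = -0.555603, Gamma_yxx = 0.000000, Gamma_yxy = 0.182982, Gamma_yyy = 0.000000; k4 = (1.491394, -0.413989, -0.039214, 0.225953)
  Y <- Y + (h/6)(k1 + 2k2 + 2k3 + k4): x = 0.3487, y = -1.1832, dx/dtau = 1.4914, dy/dtau = -0.4140

Answer: x = 0.3487, y = -1.1832, dx/dtau = 1.4914, dy/dtau = -0.4140


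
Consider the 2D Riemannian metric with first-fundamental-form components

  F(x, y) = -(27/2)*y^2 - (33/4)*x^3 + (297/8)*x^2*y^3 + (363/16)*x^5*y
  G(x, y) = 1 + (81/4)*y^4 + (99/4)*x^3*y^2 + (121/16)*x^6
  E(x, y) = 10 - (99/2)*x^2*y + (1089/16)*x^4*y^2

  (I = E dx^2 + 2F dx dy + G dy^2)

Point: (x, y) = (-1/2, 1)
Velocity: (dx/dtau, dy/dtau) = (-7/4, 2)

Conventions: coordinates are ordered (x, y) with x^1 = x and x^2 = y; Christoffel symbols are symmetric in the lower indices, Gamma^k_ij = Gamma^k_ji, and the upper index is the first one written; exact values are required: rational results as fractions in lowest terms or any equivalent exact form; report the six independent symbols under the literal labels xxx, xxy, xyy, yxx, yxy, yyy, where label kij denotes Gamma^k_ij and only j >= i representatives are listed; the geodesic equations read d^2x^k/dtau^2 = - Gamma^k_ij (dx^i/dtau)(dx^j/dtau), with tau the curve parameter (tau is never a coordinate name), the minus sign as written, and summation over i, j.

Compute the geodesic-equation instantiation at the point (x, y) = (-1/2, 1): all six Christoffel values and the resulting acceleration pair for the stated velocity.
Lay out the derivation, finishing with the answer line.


E = 481/256, F = -1995/512, G = 18713/1024 at the point
E_x = 495/32, E_y = -495/128, F_x = -9273/256, F_y = 69/512, G_x = 4389/256, G_y = 1197/16
EG - F^2 = 19613/1024;  g^inv = (1024/19613) * [[18713/1024, 1995/512], [1995/512, 481/256]]
first-kind symbols [ij,l] = (1/2)(d_i g_jl + d_j g_il - d_l g_ij): [xx,x] = E_x/2 = 495/64, [xx,y] = F_x - E_y/2 = -4389/128, [xy,x] = E_y/2 = -495/256, [xy,y] = G_x/2 = 4389/512, [yy,x] = F_y - G_x/2 = -135/16, [yy,y] = G_y/2 = 1197/32
Gamma^x_ij = (G*[ij,x] - F*[ij,y])/(EG - F^2), Gamma^y_ij = (E*[ij,y] - F*[ij,x])/(EG - F^2)
Gamma_xxx = 720/1783, Gamma_xxy = -180/1783, Gamma_xyy = -8640/19613, Gamma_yxx = -3192/1783, Gamma_yxy = 798/1783, Gamma_yyy = 38304/19613
d^2x/dtau^2 = -(Gamma_xxx*(-7/4)^2 + 2*Gamma_xxy*(-7/4)*(2) + Gamma_xyy*(2)^2) = -3555/19613
d^2y/dtau^2 = -(Gamma_yxx*(-7/4)^2 + 2*Gamma_yxy*(-7/4)*(2) + Gamma_yyy*(2)^2) = 31521/39226

Answer: Gamma_xxx = 720/1783, Gamma_xxy = -180/1783, Gamma_xyy = -8640/19613, Gamma_yxx = -3192/1783, Gamma_yxy = 798/1783, Gamma_yyy = 38304/19613; accelerations (d^2x/dtau^2, d^2y/dtau^2) = (-3555/19613, 31521/39226)


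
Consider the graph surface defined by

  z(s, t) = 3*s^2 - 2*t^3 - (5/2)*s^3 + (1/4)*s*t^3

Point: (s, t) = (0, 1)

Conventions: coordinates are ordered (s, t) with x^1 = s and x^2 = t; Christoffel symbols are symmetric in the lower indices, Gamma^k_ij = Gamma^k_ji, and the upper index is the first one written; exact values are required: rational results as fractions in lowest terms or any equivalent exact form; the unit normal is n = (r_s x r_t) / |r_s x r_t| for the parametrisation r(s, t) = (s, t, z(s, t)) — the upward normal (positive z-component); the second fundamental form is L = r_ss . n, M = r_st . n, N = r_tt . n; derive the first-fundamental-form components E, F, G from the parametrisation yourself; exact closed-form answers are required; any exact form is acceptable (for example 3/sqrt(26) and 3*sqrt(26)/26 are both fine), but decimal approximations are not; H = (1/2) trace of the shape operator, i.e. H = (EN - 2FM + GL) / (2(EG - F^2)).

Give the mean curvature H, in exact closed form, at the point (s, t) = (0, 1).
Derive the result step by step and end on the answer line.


z_s = 1/4, z_t = -6, z_ss = 6, z_st = 3/4, z_tt = -12
E = 17/16, F = -3/2, G = 37; answer radicand W^2 = 593/16
unnormalised second-form numerators: l = 6, m = 3/4, n = -12; L = l/sqrt(593/16), and similarly M = m/sqrt(W^2), N = n/sqrt(W^2)
H = (E*n - 2*F*m + G*l) / (2*(EG - F^2)*sqrt(W^2)); E*n - 2*F*m + G*l = 423/2, EG - F^2 = 593/16, so H = (1692/593)/sqrt(593/16)

Answer: H = 6768*sqrt(593)/351649


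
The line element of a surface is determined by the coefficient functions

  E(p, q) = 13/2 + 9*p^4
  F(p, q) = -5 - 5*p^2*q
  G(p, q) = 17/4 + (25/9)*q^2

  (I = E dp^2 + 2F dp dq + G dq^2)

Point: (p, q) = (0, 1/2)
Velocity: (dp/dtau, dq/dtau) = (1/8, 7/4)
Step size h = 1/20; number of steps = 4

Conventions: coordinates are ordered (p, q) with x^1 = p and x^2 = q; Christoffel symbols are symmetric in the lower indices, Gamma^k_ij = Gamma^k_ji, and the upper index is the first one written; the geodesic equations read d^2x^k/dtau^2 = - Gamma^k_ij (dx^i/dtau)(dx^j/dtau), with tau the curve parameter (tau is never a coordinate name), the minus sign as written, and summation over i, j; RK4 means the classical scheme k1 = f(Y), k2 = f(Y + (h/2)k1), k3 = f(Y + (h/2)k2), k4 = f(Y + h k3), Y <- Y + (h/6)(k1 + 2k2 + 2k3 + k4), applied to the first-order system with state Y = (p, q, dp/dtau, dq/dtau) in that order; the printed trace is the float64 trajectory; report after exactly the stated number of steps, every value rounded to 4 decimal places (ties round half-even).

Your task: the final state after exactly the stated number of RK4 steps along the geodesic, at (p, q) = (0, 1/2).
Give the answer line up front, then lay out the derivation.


Answer: p = -0.0190, q = 0.7928, dp/dtau = -0.2591, dq/dtau = 1.2507

f(Y) = (dp/dtau, dq/dtau, -Gamma^p_ij Y'^i Y'^j, -Gamma^q_ij Y'^i Y'^j) with the Gammas evaluated at the stage position; h = 0.050000; intermediate values shown to 6 dp
step 0: p = 0.0000, q = 0.5000, dp/dtau = 0.1250, dq/dtau = 1.7500
step 1:
  k1: at (p, q) = (0.000000, 0.500000), (dp/dtau, dq/dtau) = (0.125000, 1.750000); Gamma_ppp = 0.000000, Gamma_ppq = 0.000000, Gamma_pqq = 0.972763, Gamma_qpp = 0.000000, Gamma_qpq = 0.000000, Gamma_qqq = 1.264591; k1 = (0.125000, 1.750000, -2.979086, -3.872811)
  k2: at (p, q) = (0.003125, 0.543750), (dp/dtau, dq/dtau) = (0.050523, 1.653180); Gamma_ppp = -0.010669, Gamma_ppq = 0.000000, Gamma_pqq = 0.948357, Gamma_qpp = -0.013870, Gamma_qpq = 0.000000, Gamma_qqq = 1.232868; k2 = (0.050523, 1.653180, -2.591836, -3.369396)
  k3: at (p, q) = (0.001263, 0.541329), (dp/dtau, dq/dtau) = (0.060204, 1.665765); Gamma_ppp = -0.004319, Gamma_ppq = 0.000000, Gamma_pqq = 0.949787, Gamma_qpp = -0.005614, Gamma_qpq = 0.000000, Gamma_qqq = 1.234724; k3 = (0.060204, 1.665765, -2.635428, -3.426058)
  k4: at (p, q) = (0.003010, 0.583288), (dp/dtau, dq/dtau) = (-0.006771, 1.578697); Gamma_ppp = -0.010013, Gamma_ppq = 0.000000, Gamma_pqq = 0.923964, Gamma_qpp = -0.013017, Gamma_qpq = 0.000000, Gamma_qqq = 1.201156; k4 = (-0.006771, 1.578697, -2.302782, -2.993623)
  Y <- Y + (h/6)(k1 + 2k2 + 2k3 + k4): p = 0.0028, q = 0.5831, dp/dtau = -0.0061, dq/dtau = 1.5795
step 2:
  k1: at (p, q) = (0.002831, 0.583055), (dp/dtau, dq/dtau) = (-0.006137, 1.579522); Gamma_ppp = -0.009417, Gamma_ppq = 0.000000, Gamma_pqq = 0.924112, Gamma_qpp = -0.012242, Gamma_qpq = 0.000000, Gamma_qqq = 1.201348; k1 = (-0.006137, 1.579522, -2.305558, -2.997231)
  k2: at (p, q) = (0.002677, 0.622543), (dp/dtau, dq/dtau) = (-0.063776, 1.504591); Gamma_ppp = -0.008660, Gamma_ppq = 0.000000, Gamma_pqq = 0.898559, Gamma_qpp = -0.011259, Gamma_qpq = 0.000000, Gamma_qqq = 1.168128; k2 = (-0.063776, 1.504591, -2.034118, -2.644358)
  k3: at (p, q) = (0.001236, 0.620670), (dp/dtau, dq/dtau) = (-0.056990, 1.513413); Gamma_ppp = -0.004005, Gamma_ppq = 0.000000, Gamma_pqq = 0.899783, Gamma_qpp = -0.005206, Gamma_qpq = 0.000000, Gamma_qqq = 1.169718; k3 = (-0.056990, 1.513413, -2.060868, -2.679129)
  k4: at (p, q) = (-0.000019, 0.658726), (dp/dtau, dq/dtau) = (-0.109180, 1.445566); Gamma_ppp = 0.000059, Gamma_ppq = 0.000000, Gamma_pqq = 0.874691, Gamma_qpp = 0.000077, Gamma_qpq = 0.000000, Gamma_qqq = 1.137098; k4 = (-0.109180, 1.445566, -1.827808, -2.376150)
  Y <- Y + (h/6)(k1 + 2k2 + 2k3 + k4): p = -0.0001, q = 0.6586, dp/dtau = -0.1088, dq/dtau = 1.4460
step 3:
  k1: at (p, q) = (-0.000143, 0.658564), (dp/dtau, dq/dtau) = (-0.108831, 1.446019); Gamma_ppp = 0.000450, Gamma_ppq = 0.000000, Gamma_pqq = 0.874798, Gamma_qpp = 0.000586, Gamma_qpq = 0.000000, Gamma_qqq = 1.137237; k1 = (-0.108831, 1.446019, -1.829183, -2.377938)
  k2: at (p, q) = (-0.002864, 0.694715), (dp/dtau, dq/dtau) = (-0.154561, 1.386571); Gamma_ppp = 0.008773, Gamma_ppq = 0.000000, Gamma_pqq = 0.850937, Gamma_qpp = 0.011405, Gamma_qpq = 0.000000, Gamma_qqq = 1.106220; k2 = (-0.154561, 1.386571, -1.636203, -2.127068)
  k3: at (p, q) = (-0.004007, 0.693228), (dp/dtau, dq/dtau) = (-0.149736, 1.392843); Gamma_ppp = 0.012289, Gamma_ppq = 0.000000, Gamma_pqq = 0.851921, Gamma_qpp = 0.015976, Gamma_qpq = 0.000000, Gamma_qqq = 1.107501; k3 = (-0.149736, 1.392843, -1.653011, -2.148921)
  k4: at (p, q) = (-0.007630, 0.728206), (dp/dtau, dq/dtau) = (-0.191482, 1.338573); Gamma_ppp = 0.022773, Gamma_ppq = 0.000000, Gamma_pqq = 0.829086, Gamma_qpp = 0.029605, Gamma_qpq = 0.000000, Gamma_qqq = 1.077824; k4 = (-0.191482, 1.338573, -1.486373, -1.932307)
  Y <- Y + (h/6)(k1 + 2k2 + 2k3 + k4): p = -0.0077, q = 0.7281, dp/dtau = -0.1913, dq/dtau = 1.3388
step 4:
  k1: at (p, q) = (-0.007717, 0.728093), (dp/dtau, dq/dtau) = (-0.191281, 1.338834); Gamma_ppp = 0.023036, Gamma_ppq = 0.000000, Gamma_pqq = 0.829160, Gamma_qpp = 0.029947, Gamma_qpq = 0.000000, Gamma_qqq = 1.077921; k1 = (-0.191281, 1.338834, -1.487093, -1.933245)
  k2: at (p, q) = (-0.012499, 0.761563), (dp/dtau, dq/dtau) = (-0.228458, 1.290503); Gamma_ppp = 0.036346, Gamma_ppq = 0.000000, Gamma_pqq = 0.807733, Gamma_qpp = 0.047251, Gamma_qpq = 0.000000, Gamma_qqq = 1.050085; k2 = (-0.228458, 1.290503, -1.347094, -1.751275)
  k3: at (p, q) = (-0.013429, 0.760355), (dp/dtau, dq/dtau) = (-0.224958, 1.295052); Gamma_ppp = 0.039087, Gamma_ppq = 0.000000, Gamma_pqq = 0.808519, Gamma_qpp = 0.050814, Gamma_qpq = 0.000000, Gamma_qqq = 1.051111; k3 = (-0.224958, 1.295052, -1.357994, -1.765453)
  k4: at (p, q) = (-0.018965, 0.792845), (dp/dtau, dq/dtau) = (-0.259181, 1.250561); Gamma_ppp = 0.053816, Gamma_ppq = 0.000000, Gamma_pqq = 0.788229, Gamma_qpp = 0.069965, Gamma_qpq = 0.000000, Gamma_qqq = 1.024765; k4 = (-0.259181, 1.250561, -1.236329, -1.607334)
  Y <- Y + (h/6)(k1 + 2k2 + 2k3 + k4): p = -0.0190, q = 0.7928, dp/dtau = -0.2591, dq/dtau = 1.2507
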